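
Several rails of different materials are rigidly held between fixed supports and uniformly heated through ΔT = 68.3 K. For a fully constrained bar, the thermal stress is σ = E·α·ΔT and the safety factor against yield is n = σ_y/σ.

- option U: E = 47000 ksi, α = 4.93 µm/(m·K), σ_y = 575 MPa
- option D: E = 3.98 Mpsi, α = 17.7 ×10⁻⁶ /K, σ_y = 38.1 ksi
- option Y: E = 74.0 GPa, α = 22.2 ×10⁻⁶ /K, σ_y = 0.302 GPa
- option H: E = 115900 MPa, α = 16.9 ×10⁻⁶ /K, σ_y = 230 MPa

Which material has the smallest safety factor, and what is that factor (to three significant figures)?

option H, n = 1.72

Per material, after unit conversion:
  option U: E = 324.1, α = 4.93, σ_y = 575.0 → σ = 109 MPa, n = 5.27
  option D: E = 27.44, α = 17.7, σ_y = 262.7 → σ = 33.2 MPa, n = 7.92
  option Y: E = 74.00, α = 22.2, σ_y = 302.0 → σ = 112 MPa, n = 2.69
  option H: E = 115.9, α = 16.9, σ_y = 230.0 → σ = 134 MPa, n = 1.72
The minimum is option H at n = 1.72.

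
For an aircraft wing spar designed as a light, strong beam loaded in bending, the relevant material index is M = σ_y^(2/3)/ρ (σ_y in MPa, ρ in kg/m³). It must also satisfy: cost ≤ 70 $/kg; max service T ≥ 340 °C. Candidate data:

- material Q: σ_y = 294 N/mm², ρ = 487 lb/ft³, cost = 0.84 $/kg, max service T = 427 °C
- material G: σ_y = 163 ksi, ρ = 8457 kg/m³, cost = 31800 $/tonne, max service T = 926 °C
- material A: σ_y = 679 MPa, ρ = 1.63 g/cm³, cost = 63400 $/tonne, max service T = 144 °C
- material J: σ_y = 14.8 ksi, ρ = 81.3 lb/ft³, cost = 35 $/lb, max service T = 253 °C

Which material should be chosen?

Screen on constraints: cost ≤ 70 $/kg; max service T ≥ 340 °C. Survivors: material Q, material G.
In SI units:
  material Q: σ_y = 294.0 MPa, ρ = 7801 kg/m³
  material G: σ_y = 1124 MPa, ρ = 8457 kg/m³
  material G: M = 12.8×10⁻³
  material Q: M = 5.67×10⁻³
Material G ranks first.

material G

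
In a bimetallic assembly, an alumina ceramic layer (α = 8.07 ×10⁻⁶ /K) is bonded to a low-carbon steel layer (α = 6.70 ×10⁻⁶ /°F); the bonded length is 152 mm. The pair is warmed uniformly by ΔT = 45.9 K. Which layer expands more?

low-carbon steel: α = 6.70×10⁻⁶/°F × 9/5 = 12.1×10⁻⁶/K.
α(alumina ceramic) = 8.07×10⁻⁶/K vs α(low-carbon steel) = 12.1×10⁻⁶/K.
Higher α expands more for the same ΔT: low-carbon steel.

low-carbon steel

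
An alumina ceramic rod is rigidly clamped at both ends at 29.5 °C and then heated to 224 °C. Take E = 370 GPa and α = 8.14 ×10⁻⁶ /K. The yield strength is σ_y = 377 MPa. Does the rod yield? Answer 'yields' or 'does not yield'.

yields

ΔT = 194.5 K. Constrained thermal stress σ = E·α·ΔT = 370.0×10³ MPa × 8.14×10⁻⁶ × 194.5 = 586 MPa (compressive).
Compare to σ_y = 377 MPa: σ ≥ σ_y, so it yields.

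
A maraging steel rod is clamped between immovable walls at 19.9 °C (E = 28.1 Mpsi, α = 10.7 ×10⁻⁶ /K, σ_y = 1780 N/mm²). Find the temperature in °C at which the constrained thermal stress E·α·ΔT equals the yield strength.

879 °C

E = 28.1 Mpsi = 193.7 GPa.
σ_y = 1780 N/mm² = 1780 MPa.
E·α·ΔT = 1780 MPa ⇒ ΔT = 1780 / (193.7×10³ × 10.7×10⁻⁶) = 858.6 K.
T = 19.9 + 858.6 = 878.5 °C.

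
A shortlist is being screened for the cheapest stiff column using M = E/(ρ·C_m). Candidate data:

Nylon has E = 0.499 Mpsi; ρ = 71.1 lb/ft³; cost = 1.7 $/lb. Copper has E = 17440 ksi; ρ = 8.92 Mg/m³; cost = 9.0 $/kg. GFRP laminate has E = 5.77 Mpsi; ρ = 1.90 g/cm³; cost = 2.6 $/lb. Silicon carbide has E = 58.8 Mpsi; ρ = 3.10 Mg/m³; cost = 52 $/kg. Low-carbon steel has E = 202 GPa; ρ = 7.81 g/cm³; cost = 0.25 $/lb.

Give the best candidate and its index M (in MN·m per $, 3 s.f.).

low-carbon steel, M = 46.9 MN·m per $

Convert each candidate to consistent units, then evaluate M:
  nylon: E = 3.440 GPa, ρ = 1139 kg/m³, cost = 3.748 $/kg
  copper: E = 120.2 GPa, ρ = 8920 kg/m³, cost = 9.000 $/kg
  GFRP laminate: E = 39.78 GPa, ρ = 1900 kg/m³, cost = 5.732 $/kg
  silicon carbide: E = 405.4 GPa, ρ = 3100 kg/m³, cost = 52.00 $/kg
  low-carbon steel: E = 202.0 GPa, ρ = 7810 kg/m³, cost = 0.5511 $/kg
  low-carbon steel: M = 46.9 MN·m per $
  GFRP laminate: M = 3.65 MN·m per $
  silicon carbide: M = 2.51 MN·m per $
  copper: M = 1.50 MN·m per $
  nylon: M = 0.806 MN·m per $
Low-carbon steel ranks first.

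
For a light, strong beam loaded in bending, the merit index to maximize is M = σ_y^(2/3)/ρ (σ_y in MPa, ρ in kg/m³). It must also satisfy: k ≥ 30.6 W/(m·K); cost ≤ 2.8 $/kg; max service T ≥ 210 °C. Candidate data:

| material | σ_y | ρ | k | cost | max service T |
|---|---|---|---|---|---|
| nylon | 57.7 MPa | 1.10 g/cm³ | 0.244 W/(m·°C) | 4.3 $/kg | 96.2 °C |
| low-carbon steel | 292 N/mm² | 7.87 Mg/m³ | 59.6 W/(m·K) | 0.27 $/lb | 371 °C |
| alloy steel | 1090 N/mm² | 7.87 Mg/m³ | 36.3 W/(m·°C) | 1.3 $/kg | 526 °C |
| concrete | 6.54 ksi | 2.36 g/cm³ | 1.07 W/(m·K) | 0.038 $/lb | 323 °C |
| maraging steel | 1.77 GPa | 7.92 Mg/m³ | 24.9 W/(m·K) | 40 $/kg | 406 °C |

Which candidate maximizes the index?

Screen on constraints: k ≥ 30.6 W/(m·K); cost ≤ 2.8 $/kg; max service T ≥ 210 °C. Survivors: low-carbon steel, alloy steel.
Convert each candidate to consistent units, then evaluate M:
  low-carbon steel: σ_y = 292.0 MPa, ρ = 7870 kg/m³
  alloy steel: σ_y = 1090 MPa, ρ = 7870 kg/m³
  alloy steel: M = 13.5×10⁻³
  low-carbon steel: M = 5.59×10⁻³
Alloy steel ranks first.

alloy steel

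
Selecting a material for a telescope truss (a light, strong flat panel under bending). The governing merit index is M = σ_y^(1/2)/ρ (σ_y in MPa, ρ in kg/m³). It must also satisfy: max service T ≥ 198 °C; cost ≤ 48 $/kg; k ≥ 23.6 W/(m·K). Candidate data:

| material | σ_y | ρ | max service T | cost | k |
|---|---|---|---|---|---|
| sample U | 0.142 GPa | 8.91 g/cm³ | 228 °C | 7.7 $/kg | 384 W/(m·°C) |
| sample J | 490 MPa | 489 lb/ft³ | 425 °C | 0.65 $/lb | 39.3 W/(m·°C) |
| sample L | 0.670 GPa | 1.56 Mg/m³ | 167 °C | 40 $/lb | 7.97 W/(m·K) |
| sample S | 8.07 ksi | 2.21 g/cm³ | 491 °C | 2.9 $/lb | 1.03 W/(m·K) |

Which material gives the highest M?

Screen on constraints: max service T ≥ 198 °C; cost ≤ 48 $/kg; k ≥ 23.6 W/(m·K). Survivors: sample U, sample J.
After converting to SI:
  sample U: σ_y = 142.0 MPa, ρ = 8910 kg/m³
  sample J: σ_y = 490.0 MPa, ρ = 7833 kg/m³
  sample J: M = 2.83×10⁻³
  sample U: M = 1.34×10⁻³
Sample J ranks first.

sample J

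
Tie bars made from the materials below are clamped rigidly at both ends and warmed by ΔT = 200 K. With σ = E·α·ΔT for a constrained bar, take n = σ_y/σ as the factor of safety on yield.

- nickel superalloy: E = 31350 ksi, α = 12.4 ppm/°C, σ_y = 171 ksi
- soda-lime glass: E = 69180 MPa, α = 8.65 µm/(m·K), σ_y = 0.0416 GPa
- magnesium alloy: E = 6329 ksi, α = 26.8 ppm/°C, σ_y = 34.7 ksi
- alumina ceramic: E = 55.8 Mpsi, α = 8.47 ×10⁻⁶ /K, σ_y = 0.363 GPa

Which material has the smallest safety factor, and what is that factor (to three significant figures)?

soda-lime glass, n = 0.348

With everything in SI (GPa, ×10⁻⁶/K, MPa):
  nickel superalloy: E = 216.2, α = 12.4, σ_y = 1179 → σ = 536 MPa, n = 2.20
  soda-lime glass: E = 69.18, α = 8.65, σ_y = 41.60 → σ = 120 MPa, n = 0.348
  magnesium alloy: E = 43.64, α = 26.8, σ_y = 239.2 → σ = 234 MPa, n = 1.02
  alumina ceramic: E = 384.7, α = 8.47, σ_y = 363.0 → σ = 652 MPa, n = 0.557
The minimum is soda-lime glass at n = 0.348.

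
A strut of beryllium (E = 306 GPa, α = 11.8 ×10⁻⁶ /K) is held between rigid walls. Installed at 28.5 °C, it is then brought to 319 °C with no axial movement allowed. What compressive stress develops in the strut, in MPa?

ΔT = 290.5 K. Constrained thermal stress σ = E·α·ΔT = 306.0×10³ MPa × 11.8×10⁻⁶ × 290.5 = 1050 MPa (compressive).

1050 MPa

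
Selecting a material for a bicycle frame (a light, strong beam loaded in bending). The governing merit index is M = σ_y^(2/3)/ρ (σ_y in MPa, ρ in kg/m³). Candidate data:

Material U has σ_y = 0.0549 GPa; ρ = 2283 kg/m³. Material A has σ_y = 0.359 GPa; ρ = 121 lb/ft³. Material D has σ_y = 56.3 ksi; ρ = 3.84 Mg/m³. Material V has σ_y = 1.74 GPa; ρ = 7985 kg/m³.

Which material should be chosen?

Normalizing units and computing the index:
  material U: σ_y = 54.90 MPa, ρ = 2283 kg/m³
  material A: σ_y = 359.0 MPa, ρ = 1938 kg/m³
  material D: σ_y = 388.2 MPa, ρ = 3840 kg/m³
  material V: σ_y = 1740 MPa, ρ = 7985 kg/m³
  material A: M = 26.1×10⁻³
  material V: M = 18.1×10⁻³
  material D: M = 13.9×10⁻³
  material U: M = 6.33×10⁻³
The maximum is for material A.

material A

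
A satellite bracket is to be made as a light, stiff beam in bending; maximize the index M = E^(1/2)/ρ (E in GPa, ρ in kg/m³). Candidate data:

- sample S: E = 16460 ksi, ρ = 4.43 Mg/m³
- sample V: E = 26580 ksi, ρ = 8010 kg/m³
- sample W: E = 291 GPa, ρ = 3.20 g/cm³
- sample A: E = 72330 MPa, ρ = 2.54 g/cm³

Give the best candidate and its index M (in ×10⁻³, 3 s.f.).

sample W, M = 5.33×10⁻³

After converting to SI:
  sample S: E = 113.5 GPa, ρ = 4430 kg/m³
  sample V: E = 183.3 GPa, ρ = 8010 kg/m³
  sample W: E = 291.0 GPa, ρ = 3200 kg/m³
  sample A: E = 72.33 GPa, ρ = 2540 kg/m³
  sample W: M = 5.33×10⁻³
  sample A: M = 3.35×10⁻³
  sample S: M = 2.40×10⁻³
  sample V: M = 1.69×10⁻³
Sample W ranks first.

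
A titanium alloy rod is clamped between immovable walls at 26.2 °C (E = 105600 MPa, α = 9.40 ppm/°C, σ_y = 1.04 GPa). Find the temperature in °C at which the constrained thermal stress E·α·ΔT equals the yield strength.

E = 105600 MPa = 105.6 GPa.
σ_y = 1.04 GPa = 1040 MPa.
E·α·ΔT = 1040 MPa ⇒ ΔT = 1040 / (105.6×10³ × 9.40×10⁻⁶) = 1048 K.
T = 26.2 + 1048 = 1074 °C.

1070 °C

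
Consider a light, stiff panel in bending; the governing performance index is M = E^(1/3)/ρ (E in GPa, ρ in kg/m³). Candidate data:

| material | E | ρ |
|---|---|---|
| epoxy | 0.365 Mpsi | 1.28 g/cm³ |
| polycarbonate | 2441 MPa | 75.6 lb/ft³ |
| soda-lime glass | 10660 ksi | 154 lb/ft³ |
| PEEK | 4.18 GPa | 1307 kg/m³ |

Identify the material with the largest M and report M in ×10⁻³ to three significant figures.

Convert each candidate to consistent units, then evaluate M:
  epoxy: E = 2.517 GPa, ρ = 1280 kg/m³
  polycarbonate: E = 2.441 GPa, ρ = 1211 kg/m³
  soda-lime glass: E = 73.50 GPa, ρ = 2467 kg/m³
  PEEK: E = 4.180 GPa, ρ = 1307 kg/m³
  soda-lime glass: M = 1.70×10⁻³
  PEEK: M = 1.23×10⁻³
  polycarbonate: M = 1.11×10⁻³
  epoxy: M = 1.06×10⁻³
Soda-lime glass has the largest M.

soda-lime glass, M = 1.70×10⁻³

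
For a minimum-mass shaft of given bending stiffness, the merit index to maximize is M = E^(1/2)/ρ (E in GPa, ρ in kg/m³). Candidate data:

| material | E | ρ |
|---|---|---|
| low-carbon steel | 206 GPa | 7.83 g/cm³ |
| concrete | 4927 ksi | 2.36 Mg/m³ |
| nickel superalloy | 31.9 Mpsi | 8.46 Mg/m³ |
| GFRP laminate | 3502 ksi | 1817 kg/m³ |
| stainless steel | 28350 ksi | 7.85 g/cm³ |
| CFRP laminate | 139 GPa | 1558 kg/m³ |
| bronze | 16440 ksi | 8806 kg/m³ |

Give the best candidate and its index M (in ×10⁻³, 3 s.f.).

Normalizing units and computing the index:
  low-carbon steel: E = 206.0 GPa, ρ = 7830 kg/m³
  concrete: E = 33.97 GPa, ρ = 2360 kg/m³
  nickel superalloy: E = 219.9 GPa, ρ = 8460 kg/m³
  GFRP laminate: E = 24.15 GPa, ρ = 1817 kg/m³
  stainless steel: E = 195.5 GPa, ρ = 7850 kg/m³
  CFRP laminate: E = 139.0 GPa, ρ = 1558 kg/m³
  bronze: E = 113.3 GPa, ρ = 8806 kg/m³
  CFRP laminate: M = 7.57×10⁻³
  GFRP laminate: M = 2.70×10⁻³
  concrete: M = 2.47×10⁻³
  low-carbon steel: M = 1.83×10⁻³
  stainless steel: M = 1.78×10⁻³
  nickel superalloy: M = 1.75×10⁻³
  bronze: M = 1.21×10⁻³
Highest index: CFRP laminate.

CFRP laminate, M = 7.57×10⁻³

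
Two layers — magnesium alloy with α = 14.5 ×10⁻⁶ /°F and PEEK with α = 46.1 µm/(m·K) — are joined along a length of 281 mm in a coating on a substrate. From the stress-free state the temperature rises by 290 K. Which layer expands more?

PEEK

magnesium alloy: α = 14.5×10⁻⁶/°F × 9/5 = 26.1×10⁻⁶/K.
α(magnesium alloy) = 26.1×10⁻⁶/K vs α(PEEK) = 46.1×10⁻⁶/K.
Higher α expands more for the same ΔT: PEEK.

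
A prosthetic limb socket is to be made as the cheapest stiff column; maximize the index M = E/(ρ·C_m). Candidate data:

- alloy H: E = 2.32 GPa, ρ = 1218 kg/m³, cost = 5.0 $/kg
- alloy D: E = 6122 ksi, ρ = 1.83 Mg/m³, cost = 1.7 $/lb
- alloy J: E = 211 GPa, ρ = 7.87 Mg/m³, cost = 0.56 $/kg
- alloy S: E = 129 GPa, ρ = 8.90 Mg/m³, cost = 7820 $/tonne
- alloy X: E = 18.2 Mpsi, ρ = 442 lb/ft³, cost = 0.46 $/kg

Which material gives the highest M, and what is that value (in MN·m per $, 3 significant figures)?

alloy J, M = 47.9 MN·m per $

Normalizing units and computing the index:
  alloy H: E = 2.320 GPa, ρ = 1218 kg/m³, cost = 5.000 $/kg
  alloy D: E = 42.21 GPa, ρ = 1830 kg/m³, cost = 3.748 $/kg
  alloy J: E = 211.0 GPa, ρ = 7870 kg/m³, cost = 0.5600 $/kg
  alloy S: E = 129.0 GPa, ρ = 8900 kg/m³, cost = 7.820 $/kg
  alloy X: E = 125.5 GPa, ρ = 7080 kg/m³, cost = 0.4600 $/kg
  alloy J: M = 47.9 MN·m per $
  alloy X: M = 38.5 MN·m per $
  alloy D: M = 6.15 MN·m per $
  alloy S: M = 1.85 MN·m per $
  alloy H: M = 0.381 MN·m per $
Alloy J ranks first.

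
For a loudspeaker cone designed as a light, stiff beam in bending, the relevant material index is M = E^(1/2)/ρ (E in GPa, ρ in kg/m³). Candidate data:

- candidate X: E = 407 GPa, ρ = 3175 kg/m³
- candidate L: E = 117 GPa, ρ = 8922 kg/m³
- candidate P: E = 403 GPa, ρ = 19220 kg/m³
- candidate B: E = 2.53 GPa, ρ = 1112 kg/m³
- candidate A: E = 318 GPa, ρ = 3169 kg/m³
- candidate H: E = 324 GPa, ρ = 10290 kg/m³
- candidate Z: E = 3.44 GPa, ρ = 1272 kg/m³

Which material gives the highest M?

Computing M directly (units already consistent):
  candidate X: M = 6.35×10⁻³
  candidate A: M = 5.63×10⁻³
  candidate H: M = 1.75×10⁻³
  candidate Z: M = 1.46×10⁻³
  candidate B: M = 1.43×10⁻³
  candidate L: M = 1.21×10⁻³
  candidate P: M = 1.04×10⁻³
Candidate X has the largest M.

candidate X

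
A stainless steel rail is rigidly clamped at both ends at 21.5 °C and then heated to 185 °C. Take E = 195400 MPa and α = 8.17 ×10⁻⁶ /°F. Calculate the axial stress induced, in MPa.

E = 195400 MPa = 195.4 GPa.
α = 8.17×10⁻⁶/°F × 9/5 = 14.7×10⁻⁶/K.
ΔT = 163.5 K. Constrained thermal stress σ = E·α·ΔT = 195.4×10³ MPa × 14.7×10⁻⁶ × 163.5 = 470 MPa (compressive).

470 MPa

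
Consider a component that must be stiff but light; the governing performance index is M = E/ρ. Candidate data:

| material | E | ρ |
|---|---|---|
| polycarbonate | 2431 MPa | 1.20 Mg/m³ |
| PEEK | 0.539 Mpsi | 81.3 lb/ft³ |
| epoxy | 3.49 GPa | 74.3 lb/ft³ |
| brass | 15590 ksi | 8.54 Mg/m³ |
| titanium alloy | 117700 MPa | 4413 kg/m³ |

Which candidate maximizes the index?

In SI units:
  polycarbonate: E = 2.431 GPa, ρ = 1200 kg/m³
  PEEK: E = 3.716 GPa, ρ = 1302 kg/m³
  epoxy: E = 3.490 GPa, ρ = 1190 kg/m³
  brass: E = 107.5 GPa, ρ = 8540 kg/m³
  titanium alloy: E = 117.7 GPa, ρ = 4413 kg/m³
  titanium alloy: M = 26.7 MN·m/kg
  brass: M = 12.6 MN·m/kg
  epoxy: M = 2.93 MN·m/kg
  PEEK: M = 2.85 MN·m/kg
  polycarbonate: M = 2.03 MN·m/kg
Titanium alloy has the largest M.

titanium alloy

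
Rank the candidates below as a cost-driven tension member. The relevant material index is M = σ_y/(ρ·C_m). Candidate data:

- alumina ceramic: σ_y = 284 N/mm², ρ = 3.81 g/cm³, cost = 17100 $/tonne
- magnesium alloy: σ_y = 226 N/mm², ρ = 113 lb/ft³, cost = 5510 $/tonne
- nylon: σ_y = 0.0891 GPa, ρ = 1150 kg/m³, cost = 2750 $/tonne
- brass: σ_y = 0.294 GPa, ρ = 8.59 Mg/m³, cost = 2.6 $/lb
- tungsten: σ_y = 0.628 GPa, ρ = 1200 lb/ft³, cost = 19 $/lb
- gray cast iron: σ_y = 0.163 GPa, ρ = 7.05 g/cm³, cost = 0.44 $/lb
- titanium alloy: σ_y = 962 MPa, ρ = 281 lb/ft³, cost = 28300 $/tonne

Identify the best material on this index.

After converting to SI:
  alumina ceramic: σ_y = 284.0 MPa, ρ = 3810 kg/m³, cost = 17.10 $/kg
  magnesium alloy: σ_y = 226.0 MPa, ρ = 1810 kg/m³, cost = 5.510 $/kg
  nylon: σ_y = 89.10 MPa, ρ = 1150 kg/m³, cost = 2.750 $/kg
  brass: σ_y = 294.0 MPa, ρ = 8590 kg/m³, cost = 5.732 $/kg
  tungsten: σ_y = 628.0 MPa, ρ = 19220 kg/m³, cost = 41.89 $/kg
  gray cast iron: σ_y = 163.0 MPa, ρ = 7050 kg/m³, cost = 0.9700 $/kg
  titanium alloy: σ_y = 962.0 MPa, ρ = 4501 kg/m³, cost = 28.30 $/kg
  nylon: M = 28.2 kN·m per $
  gray cast iron: M = 23.8 kN·m per $
  magnesium alloy: M = 22.7 kN·m per $
  titanium alloy: M = 7.55 kN·m per $
  brass: M = 5.97 kN·m per $
  alumina ceramic: M = 4.36 kN·m per $
  tungsten: M = 0.780 kN·m per $
Nylon has the largest M.

nylon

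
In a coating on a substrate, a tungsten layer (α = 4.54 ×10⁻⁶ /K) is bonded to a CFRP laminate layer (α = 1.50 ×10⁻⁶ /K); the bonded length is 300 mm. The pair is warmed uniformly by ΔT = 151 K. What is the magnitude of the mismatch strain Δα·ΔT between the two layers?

4.59×10⁻⁴

Δα = |4.54 − 1.50|×10⁻⁶/K = 3.04×10⁻⁶/K.
Mismatch strain = Δα·ΔT = 3.04×10⁻⁶ × 151.0 = 4.59×10⁻⁴.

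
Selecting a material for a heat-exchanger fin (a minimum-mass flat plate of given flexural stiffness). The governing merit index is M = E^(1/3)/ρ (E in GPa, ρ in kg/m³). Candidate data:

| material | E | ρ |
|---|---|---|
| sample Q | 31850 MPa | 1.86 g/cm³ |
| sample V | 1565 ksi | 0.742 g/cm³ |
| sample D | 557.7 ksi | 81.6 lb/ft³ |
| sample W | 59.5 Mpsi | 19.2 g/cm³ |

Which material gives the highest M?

In SI units:
  sample Q: E = 31.85 GPa, ρ = 1860 kg/m³
  sample V: E = 10.79 GPa, ρ = 742.0 kg/m³
  sample D: E = 3.845 GPa, ρ = 1307 kg/m³
  sample W: E = 410.2 GPa, ρ = 19200 kg/m³
  sample V: M = 2.98×10⁻³
  sample Q: M = 1.70×10⁻³
  sample D: M = 1.20×10⁻³
  sample W: M = 0.387×10⁻³
Highest index: sample V.

sample V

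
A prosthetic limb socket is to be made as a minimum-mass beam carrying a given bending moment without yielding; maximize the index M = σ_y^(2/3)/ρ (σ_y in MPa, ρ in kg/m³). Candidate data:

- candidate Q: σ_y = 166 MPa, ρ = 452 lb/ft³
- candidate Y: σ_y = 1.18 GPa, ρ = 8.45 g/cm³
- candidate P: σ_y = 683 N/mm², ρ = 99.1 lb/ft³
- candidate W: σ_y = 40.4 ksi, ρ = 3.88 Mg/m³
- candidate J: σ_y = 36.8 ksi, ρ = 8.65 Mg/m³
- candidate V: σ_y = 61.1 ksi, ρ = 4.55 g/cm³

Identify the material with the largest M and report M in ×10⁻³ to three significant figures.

After converting to SI:
  candidate Q: σ_y = 166.0 MPa, ρ = 7240 kg/m³
  candidate Y: σ_y = 1180 MPa, ρ = 8450 kg/m³
  candidate P: σ_y = 683.0 MPa, ρ = 1587 kg/m³
  candidate W: σ_y = 278.5 MPa, ρ = 3880 kg/m³
  candidate J: σ_y = 253.7 MPa, ρ = 8650 kg/m³
  candidate V: σ_y = 421.3 MPa, ρ = 4550 kg/m³
  candidate P: M = 48.9×10⁻³
  candidate Y: M = 13.2×10⁻³
  candidate V: M = 12.4×10⁻³
  candidate W: M = 11.0×10⁻³
  candidate J: M = 4.63×10⁻³
  candidate Q: M = 4.17×10⁻³
Candidate P ranks first.

candidate P, M = 48.9×10⁻³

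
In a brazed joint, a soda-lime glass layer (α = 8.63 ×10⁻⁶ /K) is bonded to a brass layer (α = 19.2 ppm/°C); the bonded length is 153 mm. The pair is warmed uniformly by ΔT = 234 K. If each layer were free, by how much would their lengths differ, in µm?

Δα = |8.63 − 19.2|×10⁻⁶/K = 10.6×10⁻⁶/K.
ΔL_mismatch = Δα·L·ΔT = 10.6×10⁻⁶ × 153.0 mm × 234.0 K = 378 µm.

378 µm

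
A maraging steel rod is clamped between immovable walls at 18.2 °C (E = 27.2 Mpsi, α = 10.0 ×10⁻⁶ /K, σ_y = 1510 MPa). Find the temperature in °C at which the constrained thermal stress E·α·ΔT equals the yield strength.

823 °C

E = 27.2 Mpsi = 187.5 GPa.
E·α·ΔT = 1510 MPa ⇒ ΔT = 1510 / (187.5×10³ × 10.0×10⁻⁶) = 805.2 K.
T = 18.2 + 805.2 = 823.4 °C.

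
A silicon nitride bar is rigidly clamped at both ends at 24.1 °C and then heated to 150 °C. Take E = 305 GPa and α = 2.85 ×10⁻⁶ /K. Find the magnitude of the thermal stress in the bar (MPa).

ΔT = 125.9 K. Constrained thermal stress σ = E·α·ΔT = 305.0×10³ MPa × 2.85×10⁻⁶ × 125.9 = 109 MPa (compressive).

109 MPa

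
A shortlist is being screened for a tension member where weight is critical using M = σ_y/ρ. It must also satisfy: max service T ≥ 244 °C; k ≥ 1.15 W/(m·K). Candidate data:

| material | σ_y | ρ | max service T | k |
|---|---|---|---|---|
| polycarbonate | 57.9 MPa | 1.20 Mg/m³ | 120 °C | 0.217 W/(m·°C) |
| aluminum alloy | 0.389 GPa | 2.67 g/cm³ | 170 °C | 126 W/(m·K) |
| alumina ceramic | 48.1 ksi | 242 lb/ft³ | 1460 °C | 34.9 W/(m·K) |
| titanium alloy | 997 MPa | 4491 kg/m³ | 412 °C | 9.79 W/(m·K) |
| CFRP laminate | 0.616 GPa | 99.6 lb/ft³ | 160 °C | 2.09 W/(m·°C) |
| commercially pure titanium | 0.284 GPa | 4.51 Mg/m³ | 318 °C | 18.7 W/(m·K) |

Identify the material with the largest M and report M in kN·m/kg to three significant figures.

titanium alloy, M = 222 kN·m/kg

Screen on constraints: max service T ≥ 244 °C; k ≥ 1.15 W/(m·K). Survivors: alumina ceramic, titanium alloy, commercially pure titanium.
After converting to SI:
  alumina ceramic: σ_y = 331.6 MPa, ρ = 3876 kg/m³
  titanium alloy: σ_y = 997.0 MPa, ρ = 4491 kg/m³
  commercially pure titanium: σ_y = 284.0 MPa, ρ = 4510 kg/m³
  titanium alloy: M = 222 kN·m/kg
  alumina ceramic: M = 85.6 kN·m/kg
  commercially pure titanium: M = 63.0 kN·m/kg
Titanium alloy has the largest M.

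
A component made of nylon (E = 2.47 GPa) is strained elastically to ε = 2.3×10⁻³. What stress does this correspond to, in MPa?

5.68 MPa

σ = E·ε = 2470 MPa × 2.3×10⁻³ = 5.68 MPa.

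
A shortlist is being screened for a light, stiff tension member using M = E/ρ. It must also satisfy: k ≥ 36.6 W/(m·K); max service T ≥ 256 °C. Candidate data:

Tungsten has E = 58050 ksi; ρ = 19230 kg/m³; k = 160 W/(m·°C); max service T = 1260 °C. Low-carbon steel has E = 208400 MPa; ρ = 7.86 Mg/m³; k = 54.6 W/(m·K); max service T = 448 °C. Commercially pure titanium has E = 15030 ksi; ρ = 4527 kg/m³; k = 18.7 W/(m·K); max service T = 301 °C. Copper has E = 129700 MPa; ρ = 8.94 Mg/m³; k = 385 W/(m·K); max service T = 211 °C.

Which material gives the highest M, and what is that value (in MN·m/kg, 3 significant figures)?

low-carbon steel, M = 26.5 MN·m/kg

Screen on constraints: k ≥ 36.6 W/(m·K); max service T ≥ 256 °C. Survivors: tungsten, low-carbon steel.
After converting to SI:
  tungsten: E = 400.2 GPa, ρ = 19230 kg/m³
  low-carbon steel: E = 208.4 GPa, ρ = 7860 kg/m³
  low-carbon steel: M = 26.5 MN·m/kg
  tungsten: M = 20.8 MN·m/kg
Low-carbon steel has the largest M.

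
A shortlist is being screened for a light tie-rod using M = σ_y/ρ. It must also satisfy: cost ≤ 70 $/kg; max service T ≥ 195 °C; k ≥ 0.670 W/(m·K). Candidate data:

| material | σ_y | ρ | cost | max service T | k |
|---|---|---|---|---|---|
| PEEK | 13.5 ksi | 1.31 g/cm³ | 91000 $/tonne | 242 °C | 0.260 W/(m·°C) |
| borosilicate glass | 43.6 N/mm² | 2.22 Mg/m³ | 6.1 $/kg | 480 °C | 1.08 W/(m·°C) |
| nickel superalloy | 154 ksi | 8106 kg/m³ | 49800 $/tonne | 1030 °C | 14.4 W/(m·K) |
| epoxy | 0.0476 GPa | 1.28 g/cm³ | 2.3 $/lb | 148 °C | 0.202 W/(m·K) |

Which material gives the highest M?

Screen on constraints: cost ≤ 70 $/kg; max service T ≥ 195 °C; k ≥ 0.670 W/(m·K). Survivors: borosilicate glass, nickel superalloy.
In SI units:
  borosilicate glass: σ_y = 43.60 MPa, ρ = 2220 kg/m³
  nickel superalloy: σ_y = 1062 MPa, ρ = 8106 kg/m³
  nickel superalloy: M = 131 kN·m/kg
  borosilicate glass: M = 19.6 kN·m/kg
Nickel superalloy ranks first.

nickel superalloy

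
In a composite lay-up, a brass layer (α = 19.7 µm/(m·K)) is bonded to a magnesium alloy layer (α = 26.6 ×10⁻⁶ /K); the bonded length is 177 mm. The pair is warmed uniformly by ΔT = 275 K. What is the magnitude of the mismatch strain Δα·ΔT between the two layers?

1.90×10⁻³

Δα = |19.7 − 26.6|×10⁻⁶/K = 6.90×10⁻⁶/K.
Mismatch strain = Δα·ΔT = 6.90×10⁻⁶ × 275.0 = 1.90×10⁻³.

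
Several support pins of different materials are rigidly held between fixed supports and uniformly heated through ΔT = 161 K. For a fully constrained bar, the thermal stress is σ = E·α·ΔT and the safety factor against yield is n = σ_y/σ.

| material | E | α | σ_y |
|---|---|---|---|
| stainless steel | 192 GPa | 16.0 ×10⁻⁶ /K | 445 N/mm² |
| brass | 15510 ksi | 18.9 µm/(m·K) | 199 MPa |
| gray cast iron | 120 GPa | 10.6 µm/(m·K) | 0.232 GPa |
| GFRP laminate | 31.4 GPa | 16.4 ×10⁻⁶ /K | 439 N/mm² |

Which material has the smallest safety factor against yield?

brass

Converting E to GPa, α to ×10⁻⁶/K, σ_y to MPa, then σ and n for each:
  stainless steel: E = 192.0, α = 16.0, σ_y = 445.0 → σ = 495 MPa, n = 0.900
  brass: E = 106.9, α = 18.9, σ_y = 199.0 → σ = 325 MPa, n = 0.612
  gray cast iron: E = 120.0, α = 10.6, σ_y = 232.0 → σ = 205 MPa, n = 1.13
  GFRP laminate: E = 31.40, α = 16.4, σ_y = 439.0 → σ = 82.9 MPa, n = 5.29
Brass has the lowest safety factor, n = 0.612.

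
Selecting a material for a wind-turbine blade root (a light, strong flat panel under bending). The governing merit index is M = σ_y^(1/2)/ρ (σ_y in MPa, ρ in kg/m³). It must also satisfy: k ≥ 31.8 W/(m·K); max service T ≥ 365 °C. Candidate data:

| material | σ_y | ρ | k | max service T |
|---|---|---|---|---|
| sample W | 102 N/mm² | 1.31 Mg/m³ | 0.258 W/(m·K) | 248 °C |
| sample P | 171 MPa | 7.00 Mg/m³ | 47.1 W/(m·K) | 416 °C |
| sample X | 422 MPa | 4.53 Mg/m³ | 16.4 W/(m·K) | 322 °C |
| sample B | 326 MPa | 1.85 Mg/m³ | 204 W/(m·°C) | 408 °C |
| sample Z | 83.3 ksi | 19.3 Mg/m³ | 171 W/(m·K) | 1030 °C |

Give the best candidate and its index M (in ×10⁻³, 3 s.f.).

Screen on constraints: k ≥ 31.8 W/(m·K); max service T ≥ 365 °C. Survivors: sample P, sample B, sample Z.
Normalizing units and computing the index:
  sample P: σ_y = 171.0 MPa, ρ = 7000 kg/m³
  sample B: σ_y = 326.0 MPa, ρ = 1850 kg/m³
  sample Z: σ_y = 574.3 MPa, ρ = 19300 kg/m³
  sample B: M = 9.76×10⁻³
  sample P: M = 1.87×10⁻³
  sample Z: M = 1.24×10⁻³
Sample B ranks first.

sample B, M = 9.76×10⁻³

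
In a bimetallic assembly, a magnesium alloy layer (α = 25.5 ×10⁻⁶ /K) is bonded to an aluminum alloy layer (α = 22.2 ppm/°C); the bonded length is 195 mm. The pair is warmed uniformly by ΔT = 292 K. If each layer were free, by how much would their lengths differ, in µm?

188 µm

Δα = |25.5 − 22.2|×10⁻⁶/K = 3.30×10⁻⁶/K.
ΔL_mismatch = Δα·L·ΔT = 3.30×10⁻⁶ × 195.0 mm × 292.0 K = 188 µm.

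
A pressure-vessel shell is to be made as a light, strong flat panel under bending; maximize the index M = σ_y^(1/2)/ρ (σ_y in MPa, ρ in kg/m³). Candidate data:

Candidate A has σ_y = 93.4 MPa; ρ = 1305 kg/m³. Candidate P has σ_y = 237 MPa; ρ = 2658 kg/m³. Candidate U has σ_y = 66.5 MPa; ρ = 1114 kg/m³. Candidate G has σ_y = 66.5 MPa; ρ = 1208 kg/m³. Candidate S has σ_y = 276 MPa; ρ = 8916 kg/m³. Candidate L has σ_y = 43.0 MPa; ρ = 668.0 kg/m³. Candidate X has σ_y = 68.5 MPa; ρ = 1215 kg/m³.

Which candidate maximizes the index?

Computing M directly (units already consistent):
  candidate L: M = 9.82×10⁻³
  candidate A: M = 7.41×10⁻³
  candidate U: M = 7.32×10⁻³
  candidate X: M = 6.81×10⁻³
  candidate G: M = 6.75×10⁻³
  candidate P: M = 5.79×10⁻³
  candidate S: M = 1.86×10⁻³
Highest index: candidate L.

candidate L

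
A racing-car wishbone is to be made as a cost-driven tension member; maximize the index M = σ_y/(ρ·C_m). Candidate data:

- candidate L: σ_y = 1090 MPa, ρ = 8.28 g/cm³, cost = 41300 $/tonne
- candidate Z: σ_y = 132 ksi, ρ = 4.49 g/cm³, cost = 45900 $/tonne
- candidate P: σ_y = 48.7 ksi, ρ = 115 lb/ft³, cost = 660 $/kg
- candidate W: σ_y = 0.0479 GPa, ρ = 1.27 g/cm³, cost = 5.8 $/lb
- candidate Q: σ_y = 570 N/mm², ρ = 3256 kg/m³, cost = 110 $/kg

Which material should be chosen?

After converting to SI:
  candidate L: σ_y = 1090 MPa, ρ = 8280 kg/m³, cost = 41.30 $/kg
  candidate Z: σ_y = 910.1 MPa, ρ = 4490 kg/m³, cost = 45.90 $/kg
  candidate P: σ_y = 335.8 MPa, ρ = 1842 kg/m³, cost = 660.0 $/kg
  candidate W: σ_y = 47.90 MPa, ρ = 1270 kg/m³, cost = 12.79 $/kg
  candidate Q: σ_y = 570.0 MPa, ρ = 3256 kg/m³, cost = 110.0 $/kg
  candidate Z: M = 4.42 kN·m per $
  candidate L: M = 3.19 kN·m per $
  candidate W: M = 2.95 kN·m per $
  candidate Q: M = 1.59 kN·m per $
  candidate P: M = 0.276 kN·m per $
The maximum is for candidate Z.

candidate Z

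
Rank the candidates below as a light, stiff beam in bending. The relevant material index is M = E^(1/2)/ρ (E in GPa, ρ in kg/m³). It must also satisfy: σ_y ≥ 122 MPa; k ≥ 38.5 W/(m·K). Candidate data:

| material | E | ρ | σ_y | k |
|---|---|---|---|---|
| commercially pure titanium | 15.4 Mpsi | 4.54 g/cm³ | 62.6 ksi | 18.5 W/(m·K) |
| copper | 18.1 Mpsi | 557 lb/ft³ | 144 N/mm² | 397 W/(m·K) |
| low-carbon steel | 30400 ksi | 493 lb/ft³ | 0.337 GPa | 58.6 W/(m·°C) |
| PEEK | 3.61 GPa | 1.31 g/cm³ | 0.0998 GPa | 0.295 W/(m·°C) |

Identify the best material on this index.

low-carbon steel

Screen on constraints: σ_y ≥ 122 MPa; k ≥ 38.5 W/(m·K). Survivors: copper, low-carbon steel.
After converting to SI:
  copper: E = 124.8 GPa, ρ = 8922 kg/m³
  low-carbon steel: E = 209.6 GPa, ρ = 7897 kg/m³
  low-carbon steel: M = 1.83×10⁻³
  copper: M = 1.25×10⁻³
The maximum is for low-carbon steel.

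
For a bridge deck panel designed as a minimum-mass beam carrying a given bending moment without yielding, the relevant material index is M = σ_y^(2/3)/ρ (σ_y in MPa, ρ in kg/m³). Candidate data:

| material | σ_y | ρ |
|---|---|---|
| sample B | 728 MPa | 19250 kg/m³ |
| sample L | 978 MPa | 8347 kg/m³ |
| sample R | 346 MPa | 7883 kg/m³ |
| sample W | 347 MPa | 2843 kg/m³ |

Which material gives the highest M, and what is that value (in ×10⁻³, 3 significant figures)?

Evaluate M for each candidate:
  sample W: M = 17.4×10⁻³
  sample L: M = 11.8×10⁻³
  sample R: M = 6.25×10⁻³
  sample B: M = 4.20×10⁻³
Highest index: sample W.

sample W, M = 17.4×10⁻³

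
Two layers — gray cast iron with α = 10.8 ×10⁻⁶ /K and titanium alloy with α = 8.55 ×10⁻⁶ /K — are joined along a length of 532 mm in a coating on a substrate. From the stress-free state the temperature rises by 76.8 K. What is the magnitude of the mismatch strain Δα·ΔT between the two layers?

Δα = |10.8 − 8.55|×10⁻⁶/K = 2.25×10⁻⁶/K.
Mismatch strain = Δα·ΔT = 2.25×10⁻⁶ × 76.8 = 1.73×10⁻⁴.

1.73×10⁻⁴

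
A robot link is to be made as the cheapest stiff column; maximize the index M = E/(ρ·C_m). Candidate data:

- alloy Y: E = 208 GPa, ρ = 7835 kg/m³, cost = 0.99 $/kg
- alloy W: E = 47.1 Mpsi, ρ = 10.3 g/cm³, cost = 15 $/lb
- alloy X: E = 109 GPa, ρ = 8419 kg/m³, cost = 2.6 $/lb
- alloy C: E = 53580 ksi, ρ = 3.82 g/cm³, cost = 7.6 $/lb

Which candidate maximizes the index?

alloy Y

Convert each candidate to consistent units, then evaluate M:
  alloy Y: E = 208.0 GPa, ρ = 7835 kg/m³, cost = 0.9900 $/kg
  alloy W: E = 324.7 GPa, ρ = 10300 kg/m³, cost = 33.07 $/kg
  alloy X: E = 109.0 GPa, ρ = 8419 kg/m³, cost = 5.732 $/kg
  alloy C: E = 369.4 GPa, ρ = 3820 kg/m³, cost = 16.75 $/kg
  alloy Y: M = 26.8 MN·m per $
  alloy C: M = 5.77 MN·m per $
  alloy X: M = 2.26 MN·m per $
  alloy W: M = 0.953 MN·m per $
Alloy Y ranks first.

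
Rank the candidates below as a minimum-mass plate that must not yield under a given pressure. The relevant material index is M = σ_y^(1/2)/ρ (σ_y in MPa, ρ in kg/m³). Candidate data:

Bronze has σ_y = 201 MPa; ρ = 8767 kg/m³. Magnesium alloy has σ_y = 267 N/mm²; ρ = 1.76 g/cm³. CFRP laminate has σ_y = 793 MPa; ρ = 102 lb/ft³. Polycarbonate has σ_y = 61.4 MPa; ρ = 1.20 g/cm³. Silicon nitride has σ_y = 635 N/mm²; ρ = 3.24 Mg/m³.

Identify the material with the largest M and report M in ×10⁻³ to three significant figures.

Convert each candidate to consistent units, then evaluate M:
  bronze: σ_y = 201.0 MPa, ρ = 8767 kg/m³
  magnesium alloy: σ_y = 267.0 MPa, ρ = 1760 kg/m³
  CFRP laminate: σ_y = 793.0 MPa, ρ = 1634 kg/m³
  polycarbonate: σ_y = 61.40 MPa, ρ = 1200 kg/m³
  silicon nitride: σ_y = 635.0 MPa, ρ = 3240 kg/m³
  CFRP laminate: M = 17.2×10⁻³
  magnesium alloy: M = 9.28×10⁻³
  silicon nitride: M = 7.78×10⁻³
  polycarbonate: M = 6.53×10⁻³
  bronze: M = 1.62×10⁻³
CFRP laminate has the largest M.

CFRP laminate, M = 17.2×10⁻³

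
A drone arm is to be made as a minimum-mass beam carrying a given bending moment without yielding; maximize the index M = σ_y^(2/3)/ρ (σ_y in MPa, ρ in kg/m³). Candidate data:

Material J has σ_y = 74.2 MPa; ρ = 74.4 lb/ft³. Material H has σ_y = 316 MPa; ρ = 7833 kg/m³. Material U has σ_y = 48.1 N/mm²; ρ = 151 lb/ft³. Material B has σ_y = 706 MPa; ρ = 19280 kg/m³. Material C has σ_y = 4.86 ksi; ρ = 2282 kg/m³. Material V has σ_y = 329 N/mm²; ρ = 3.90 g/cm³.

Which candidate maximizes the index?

material J

In SI units:
  material J: σ_y = 74.20 MPa, ρ = 1192 kg/m³
  material H: σ_y = 316.0 MPa, ρ = 7833 kg/m³
  material U: σ_y = 48.10 MPa, ρ = 2419 kg/m³
  material B: σ_y = 706.0 MPa, ρ = 19280 kg/m³
  material C: σ_y = 33.51 MPa, ρ = 2282 kg/m³
  material V: σ_y = 329.0 MPa, ρ = 3900 kg/m³
  material J: M = 14.8×10⁻³
  material V: M = 12.2×10⁻³
  material H: M = 5.92×10⁻³
  material U: M = 5.47×10⁻³
  material C: M = 4.55×10⁻³
  material B: M = 4.11×10⁻³
Highest index: material J.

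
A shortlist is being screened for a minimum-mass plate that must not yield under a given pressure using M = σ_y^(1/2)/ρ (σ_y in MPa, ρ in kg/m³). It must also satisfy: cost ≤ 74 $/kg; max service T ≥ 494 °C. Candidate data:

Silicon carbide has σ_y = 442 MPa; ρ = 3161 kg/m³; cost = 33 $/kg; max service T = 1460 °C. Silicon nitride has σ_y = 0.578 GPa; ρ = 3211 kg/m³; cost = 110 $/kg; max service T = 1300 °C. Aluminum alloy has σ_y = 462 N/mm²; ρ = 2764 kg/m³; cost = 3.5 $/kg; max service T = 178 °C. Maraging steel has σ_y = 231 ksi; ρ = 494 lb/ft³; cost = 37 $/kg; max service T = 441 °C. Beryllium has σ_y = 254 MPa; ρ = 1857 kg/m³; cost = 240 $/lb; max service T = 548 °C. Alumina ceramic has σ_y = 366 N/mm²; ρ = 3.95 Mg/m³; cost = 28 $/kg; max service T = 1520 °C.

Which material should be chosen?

silicon carbide

Screen on constraints: cost ≤ 74 $/kg; max service T ≥ 494 °C. Survivors: silicon carbide, alumina ceramic.
In SI units:
  silicon carbide: σ_y = 442.0 MPa, ρ = 3161 kg/m³
  alumina ceramic: σ_y = 366.0 MPa, ρ = 3950 kg/m³
  silicon carbide: M = 6.65×10⁻³
  alumina ceramic: M = 4.84×10⁻³
Highest index: silicon carbide.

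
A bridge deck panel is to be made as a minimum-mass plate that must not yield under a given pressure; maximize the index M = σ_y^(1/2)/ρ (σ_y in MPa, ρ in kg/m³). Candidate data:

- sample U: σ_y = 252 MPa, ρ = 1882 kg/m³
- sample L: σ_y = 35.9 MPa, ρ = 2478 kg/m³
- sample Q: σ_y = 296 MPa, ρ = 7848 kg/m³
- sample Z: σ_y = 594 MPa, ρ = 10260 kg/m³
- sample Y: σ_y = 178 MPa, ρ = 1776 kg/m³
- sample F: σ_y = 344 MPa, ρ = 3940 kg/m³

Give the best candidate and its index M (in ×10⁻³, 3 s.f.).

sample U, M = 8.43×10⁻³

Evaluate M for each candidate:
  sample U: M = 8.43×10⁻³
  sample Y: M = 7.51×10⁻³
  sample F: M = 4.71×10⁻³
  sample L: M = 2.42×10⁻³
  sample Z: M = 2.38×10⁻³
  sample Q: M = 2.19×10⁻³
Highest index: sample U.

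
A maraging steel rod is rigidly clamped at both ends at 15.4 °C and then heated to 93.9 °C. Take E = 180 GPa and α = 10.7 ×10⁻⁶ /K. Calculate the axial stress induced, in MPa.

ΔT = 78.50 K. Constrained thermal stress σ = E·α·ΔT = 180.0×10³ MPa × 10.7×10⁻⁶ × 78.50 = 151 MPa (compressive).

151 MPa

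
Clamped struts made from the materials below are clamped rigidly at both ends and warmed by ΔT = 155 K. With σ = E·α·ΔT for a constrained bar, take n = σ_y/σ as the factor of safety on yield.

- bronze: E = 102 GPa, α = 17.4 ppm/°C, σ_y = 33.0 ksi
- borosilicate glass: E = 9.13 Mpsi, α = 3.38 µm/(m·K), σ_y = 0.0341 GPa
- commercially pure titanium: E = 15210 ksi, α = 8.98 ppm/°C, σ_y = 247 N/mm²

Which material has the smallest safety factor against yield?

bronze

Per material, after unit conversion:
  bronze: E = 102.0, α = 17.4, σ_y = 227.5 → σ = 275 MPa, n = 0.827
  borosilicate glass: E = 62.95, α = 3.38, σ_y = 34.10 → σ = 33.0 MPa, n = 1.03
  commercially pure titanium: E = 104.9, α = 8.98, σ_y = 247.0 → σ = 146 MPa, n = 1.69
Bronze has the lowest safety factor, n = 0.827.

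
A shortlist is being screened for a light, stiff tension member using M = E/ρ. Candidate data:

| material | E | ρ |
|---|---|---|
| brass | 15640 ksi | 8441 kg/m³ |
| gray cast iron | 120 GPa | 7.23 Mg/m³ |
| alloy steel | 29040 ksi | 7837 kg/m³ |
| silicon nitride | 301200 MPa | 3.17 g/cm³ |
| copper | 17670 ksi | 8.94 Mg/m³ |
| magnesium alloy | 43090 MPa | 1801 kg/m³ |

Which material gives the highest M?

silicon nitride

Putting every candidate on a common basis:
  brass: E = 107.8 GPa, ρ = 8441 kg/m³
  gray cast iron: E = 120.0 GPa, ρ = 7230 kg/m³
  alloy steel: E = 200.2 GPa, ρ = 7837 kg/m³
  silicon nitride: E = 301.2 GPa, ρ = 3170 kg/m³
  copper: E = 121.8 GPa, ρ = 8940 kg/m³
  magnesium alloy: E = 43.09 GPa, ρ = 1801 kg/m³
  silicon nitride: M = 95.0 MN·m/kg
  alloy steel: M = 25.5 MN·m/kg
  magnesium alloy: M = 23.9 MN·m/kg
  gray cast iron: M = 16.6 MN·m/kg
  copper: M = 13.6 MN·m/kg
  brass: M = 12.8 MN·m/kg
Silicon nitride has the largest M.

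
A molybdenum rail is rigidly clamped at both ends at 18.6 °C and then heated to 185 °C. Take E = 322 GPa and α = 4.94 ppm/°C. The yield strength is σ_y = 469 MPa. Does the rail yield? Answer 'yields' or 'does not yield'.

does not yield

ΔT = 166.4 K. Constrained thermal stress σ = E·α·ΔT = 322.0×10³ MPa × 4.94×10⁻⁶ × 166.4 = 265 MPa (compressive).
Compare to σ_y = 469 MPa: σ < σ_y, so it does not yield.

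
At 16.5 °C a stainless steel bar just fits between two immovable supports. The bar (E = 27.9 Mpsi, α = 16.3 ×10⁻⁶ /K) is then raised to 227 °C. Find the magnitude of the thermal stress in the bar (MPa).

660 MPa

E = 27.9 Mpsi = 192.4 GPa.
ΔT = 210.5 K. Constrained thermal stress σ = E·α·ΔT = 192.4×10³ MPa × 16.3×10⁻⁶ × 210.5 = 660 MPa (compressive).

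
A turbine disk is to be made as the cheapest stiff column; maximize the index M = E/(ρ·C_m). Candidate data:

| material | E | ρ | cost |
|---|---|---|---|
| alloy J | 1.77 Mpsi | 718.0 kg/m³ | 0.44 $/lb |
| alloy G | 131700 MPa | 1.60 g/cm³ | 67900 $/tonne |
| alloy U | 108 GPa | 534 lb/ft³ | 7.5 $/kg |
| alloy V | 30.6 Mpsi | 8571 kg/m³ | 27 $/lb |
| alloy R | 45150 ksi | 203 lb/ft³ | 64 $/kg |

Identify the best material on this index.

After converting to SI:
  alloy J: E = 12.20 GPa, ρ = 718.0 kg/m³, cost = 0.9700 $/kg
  alloy G: E = 131.7 GPa, ρ = 1600 kg/m³, cost = 67.90 $/kg
  alloy U: E = 108.0 GPa, ρ = 8554 kg/m³, cost = 7.500 $/kg
  alloy V: E = 211.0 GPa, ρ = 8571 kg/m³, cost = 59.52 $/kg
  alloy R: E = 311.3 GPa, ρ = 3252 kg/m³, cost = 64.00 $/kg
  alloy J: M = 17.5 MN·m per $
  alloy U: M = 1.68 MN·m per $
  alloy R: M = 1.50 MN·m per $
  alloy G: M = 1.21 MN·m per $
  alloy V: M = 0.414 MN·m per $
Alloy J has the largest M.

alloy J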